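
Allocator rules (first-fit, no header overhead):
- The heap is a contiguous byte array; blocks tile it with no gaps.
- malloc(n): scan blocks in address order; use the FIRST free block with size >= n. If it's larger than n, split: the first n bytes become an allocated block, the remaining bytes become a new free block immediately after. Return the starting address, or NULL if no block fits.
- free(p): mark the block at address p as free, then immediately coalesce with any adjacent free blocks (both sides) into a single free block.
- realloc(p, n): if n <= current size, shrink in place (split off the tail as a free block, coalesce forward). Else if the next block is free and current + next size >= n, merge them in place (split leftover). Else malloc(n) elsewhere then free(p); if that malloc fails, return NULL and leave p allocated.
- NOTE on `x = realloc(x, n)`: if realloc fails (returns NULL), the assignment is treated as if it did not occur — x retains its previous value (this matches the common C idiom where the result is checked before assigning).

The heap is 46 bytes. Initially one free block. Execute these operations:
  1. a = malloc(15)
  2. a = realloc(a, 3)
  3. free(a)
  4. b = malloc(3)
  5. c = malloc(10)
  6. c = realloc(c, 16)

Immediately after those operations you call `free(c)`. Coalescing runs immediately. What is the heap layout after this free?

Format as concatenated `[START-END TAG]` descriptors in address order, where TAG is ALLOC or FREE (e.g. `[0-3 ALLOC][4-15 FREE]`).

Answer: [0-2 ALLOC][3-45 FREE]

Derivation:
Op 1: a = malloc(15) -> a = 0; heap: [0-14 ALLOC][15-45 FREE]
Op 2: a = realloc(a, 3) -> a = 0; heap: [0-2 ALLOC][3-45 FREE]
Op 3: free(a) -> (freed a); heap: [0-45 FREE]
Op 4: b = malloc(3) -> b = 0; heap: [0-2 ALLOC][3-45 FREE]
Op 5: c = malloc(10) -> c = 3; heap: [0-2 ALLOC][3-12 ALLOC][13-45 FREE]
Op 6: c = realloc(c, 16) -> c = 3; heap: [0-2 ALLOC][3-18 ALLOC][19-45 FREE]
free(c): c = 3 -> block [3-18 ALLOC]; mark free, coalesce with adjacent free neighbors -> [0-2 ALLOC][3-45 FREE]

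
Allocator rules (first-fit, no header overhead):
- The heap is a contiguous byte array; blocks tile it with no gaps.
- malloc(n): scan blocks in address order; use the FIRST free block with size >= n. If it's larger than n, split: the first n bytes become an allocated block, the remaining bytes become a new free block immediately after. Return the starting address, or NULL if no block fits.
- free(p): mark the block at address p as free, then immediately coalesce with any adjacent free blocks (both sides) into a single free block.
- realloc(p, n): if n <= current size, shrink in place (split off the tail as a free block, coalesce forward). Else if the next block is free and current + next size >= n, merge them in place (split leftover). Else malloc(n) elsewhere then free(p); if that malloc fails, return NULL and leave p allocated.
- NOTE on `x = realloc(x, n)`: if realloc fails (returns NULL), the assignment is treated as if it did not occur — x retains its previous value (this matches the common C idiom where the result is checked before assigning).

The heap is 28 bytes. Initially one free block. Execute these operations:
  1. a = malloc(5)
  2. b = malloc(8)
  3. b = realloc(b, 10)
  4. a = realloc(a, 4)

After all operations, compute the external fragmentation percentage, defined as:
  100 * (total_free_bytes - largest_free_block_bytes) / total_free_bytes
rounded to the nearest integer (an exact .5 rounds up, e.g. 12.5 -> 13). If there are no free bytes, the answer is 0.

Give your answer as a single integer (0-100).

Answer: 7

Derivation:
Op 1: a = malloc(5) -> a = 0; heap: [0-4 ALLOC][5-27 FREE]
Op 2: b = malloc(8) -> b = 5; heap: [0-4 ALLOC][5-12 ALLOC][13-27 FREE]
Op 3: b = realloc(b, 10) -> b = 5; heap: [0-4 ALLOC][5-14 ALLOC][15-27 FREE]
Op 4: a = realloc(a, 4) -> a = 0; heap: [0-3 ALLOC][4-4 FREE][5-14 ALLOC][15-27 FREE]
Free blocks: [1 13] total_free=14 largest=13 -> 100*(14-13)/14 = 100/14 ≈ 7.143 -> rounds to 7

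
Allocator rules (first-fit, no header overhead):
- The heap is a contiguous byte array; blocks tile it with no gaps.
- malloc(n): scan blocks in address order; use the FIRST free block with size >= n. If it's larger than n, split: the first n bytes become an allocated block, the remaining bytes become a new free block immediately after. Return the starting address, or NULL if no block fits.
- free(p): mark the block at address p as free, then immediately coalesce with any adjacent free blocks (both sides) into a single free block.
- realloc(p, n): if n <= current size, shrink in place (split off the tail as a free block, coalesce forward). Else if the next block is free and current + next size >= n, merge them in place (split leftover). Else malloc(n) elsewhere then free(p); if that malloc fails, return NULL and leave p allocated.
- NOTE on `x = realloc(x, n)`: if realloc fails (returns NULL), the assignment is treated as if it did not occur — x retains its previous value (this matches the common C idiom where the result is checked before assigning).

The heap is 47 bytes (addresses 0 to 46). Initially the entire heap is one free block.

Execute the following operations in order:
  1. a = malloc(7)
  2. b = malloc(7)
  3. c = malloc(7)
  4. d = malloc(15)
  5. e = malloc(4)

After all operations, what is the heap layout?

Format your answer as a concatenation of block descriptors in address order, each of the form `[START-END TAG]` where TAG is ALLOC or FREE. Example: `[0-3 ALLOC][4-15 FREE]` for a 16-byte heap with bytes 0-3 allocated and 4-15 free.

Op 1: a = malloc(7) -> a = 0; heap: [0-6 ALLOC][7-46 FREE]
Op 2: b = malloc(7) -> b = 7; heap: [0-6 ALLOC][7-13 ALLOC][14-46 FREE]
Op 3: c = malloc(7) -> c = 14; heap: [0-6 ALLOC][7-13 ALLOC][14-20 ALLOC][21-46 FREE]
Op 4: d = malloc(15) -> d = 21; heap: [0-6 ALLOC][7-13 ALLOC][14-20 ALLOC][21-35 ALLOC][36-46 FREE]
Op 5: e = malloc(4) -> e = 36; heap: [0-6 ALLOC][7-13 ALLOC][14-20 ALLOC][21-35 ALLOC][36-39 ALLOC][40-46 FREE]

Answer: [0-6 ALLOC][7-13 ALLOC][14-20 ALLOC][21-35 ALLOC][36-39 ALLOC][40-46 FREE]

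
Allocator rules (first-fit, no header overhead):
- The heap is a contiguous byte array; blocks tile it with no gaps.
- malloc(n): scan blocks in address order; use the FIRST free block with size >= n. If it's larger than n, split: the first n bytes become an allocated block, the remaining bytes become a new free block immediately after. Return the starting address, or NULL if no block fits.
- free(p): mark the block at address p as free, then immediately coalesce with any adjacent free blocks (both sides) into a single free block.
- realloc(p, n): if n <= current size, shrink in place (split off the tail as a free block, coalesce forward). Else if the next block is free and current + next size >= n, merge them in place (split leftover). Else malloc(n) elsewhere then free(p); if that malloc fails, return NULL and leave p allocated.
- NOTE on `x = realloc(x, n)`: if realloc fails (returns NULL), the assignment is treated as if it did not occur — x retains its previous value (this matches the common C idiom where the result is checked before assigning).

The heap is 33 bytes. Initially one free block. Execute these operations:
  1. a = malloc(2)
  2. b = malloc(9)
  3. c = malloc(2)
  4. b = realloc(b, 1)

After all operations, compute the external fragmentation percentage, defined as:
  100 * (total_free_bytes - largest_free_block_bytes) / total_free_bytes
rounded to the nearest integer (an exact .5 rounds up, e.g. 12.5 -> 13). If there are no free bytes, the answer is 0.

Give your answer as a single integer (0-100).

Op 1: a = malloc(2) -> a = 0; heap: [0-1 ALLOC][2-32 FREE]
Op 2: b = malloc(9) -> b = 2; heap: [0-1 ALLOC][2-10 ALLOC][11-32 FREE]
Op 3: c = malloc(2) -> c = 11; heap: [0-1 ALLOC][2-10 ALLOC][11-12 ALLOC][13-32 FREE]
Op 4: b = realloc(b, 1) -> b = 2; heap: [0-1 ALLOC][2-2 ALLOC][3-10 FREE][11-12 ALLOC][13-32 FREE]
Free blocks: [8 20] total_free=28 largest=20 -> 100*(28-20)/28 = 800/28 ≈ 28.571 -> rounds to 29

Answer: 29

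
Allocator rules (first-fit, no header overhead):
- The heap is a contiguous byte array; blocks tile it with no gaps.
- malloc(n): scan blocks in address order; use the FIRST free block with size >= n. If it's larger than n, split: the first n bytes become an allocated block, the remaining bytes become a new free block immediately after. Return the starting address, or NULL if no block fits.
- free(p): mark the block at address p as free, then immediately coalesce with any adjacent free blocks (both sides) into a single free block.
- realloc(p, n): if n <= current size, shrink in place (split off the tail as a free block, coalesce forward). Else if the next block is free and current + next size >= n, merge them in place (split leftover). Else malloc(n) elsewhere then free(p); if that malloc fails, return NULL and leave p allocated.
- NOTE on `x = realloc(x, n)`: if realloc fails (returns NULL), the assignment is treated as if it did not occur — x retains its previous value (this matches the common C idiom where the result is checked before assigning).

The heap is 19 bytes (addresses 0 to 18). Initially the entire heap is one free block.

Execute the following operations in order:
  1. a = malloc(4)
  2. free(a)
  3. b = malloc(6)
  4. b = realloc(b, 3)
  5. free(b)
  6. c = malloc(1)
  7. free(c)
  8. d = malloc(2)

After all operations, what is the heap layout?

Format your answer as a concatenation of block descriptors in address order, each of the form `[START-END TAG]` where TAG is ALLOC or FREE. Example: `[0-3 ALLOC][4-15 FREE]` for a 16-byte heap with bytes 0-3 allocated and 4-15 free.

Answer: [0-1 ALLOC][2-18 FREE]

Derivation:
Op 1: a = malloc(4) -> a = 0; heap: [0-3 ALLOC][4-18 FREE]
Op 2: free(a) -> (freed a); heap: [0-18 FREE]
Op 3: b = malloc(6) -> b = 0; heap: [0-5 ALLOC][6-18 FREE]
Op 4: b = realloc(b, 3) -> b = 0; heap: [0-2 ALLOC][3-18 FREE]
Op 5: free(b) -> (freed b); heap: [0-18 FREE]
Op 6: c = malloc(1) -> c = 0; heap: [0-0 ALLOC][1-18 FREE]
Op 7: free(c) -> (freed c); heap: [0-18 FREE]
Op 8: d = malloc(2) -> d = 0; heap: [0-1 ALLOC][2-18 FREE]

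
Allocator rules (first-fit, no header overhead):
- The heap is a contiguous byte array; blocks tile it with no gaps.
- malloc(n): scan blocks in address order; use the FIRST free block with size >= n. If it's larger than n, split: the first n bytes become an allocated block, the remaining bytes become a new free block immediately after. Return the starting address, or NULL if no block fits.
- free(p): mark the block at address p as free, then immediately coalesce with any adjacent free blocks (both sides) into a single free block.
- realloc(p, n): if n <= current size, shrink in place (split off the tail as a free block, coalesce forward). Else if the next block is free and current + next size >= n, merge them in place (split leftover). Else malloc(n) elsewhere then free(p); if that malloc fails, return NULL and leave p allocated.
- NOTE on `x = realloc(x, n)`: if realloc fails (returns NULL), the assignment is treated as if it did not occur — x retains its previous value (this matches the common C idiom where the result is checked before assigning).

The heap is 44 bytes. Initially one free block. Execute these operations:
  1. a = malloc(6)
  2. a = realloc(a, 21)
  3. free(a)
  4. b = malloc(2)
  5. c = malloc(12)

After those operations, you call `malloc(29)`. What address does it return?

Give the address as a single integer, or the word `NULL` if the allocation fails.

Answer: 14

Derivation:
Op 1: a = malloc(6) -> a = 0; heap: [0-5 ALLOC][6-43 FREE]
Op 2: a = realloc(a, 21) -> a = 0; heap: [0-20 ALLOC][21-43 FREE]
Op 3: free(a) -> (freed a); heap: [0-43 FREE]
Op 4: b = malloc(2) -> b = 0; heap: [0-1 ALLOC][2-43 FREE]
Op 5: c = malloc(12) -> c = 2; heap: [0-1 ALLOC][2-13 ALLOC][14-43 FREE]
malloc(29): first-fit scan over [0-1 ALLOC][2-13 ALLOC][14-43 FREE] -> 14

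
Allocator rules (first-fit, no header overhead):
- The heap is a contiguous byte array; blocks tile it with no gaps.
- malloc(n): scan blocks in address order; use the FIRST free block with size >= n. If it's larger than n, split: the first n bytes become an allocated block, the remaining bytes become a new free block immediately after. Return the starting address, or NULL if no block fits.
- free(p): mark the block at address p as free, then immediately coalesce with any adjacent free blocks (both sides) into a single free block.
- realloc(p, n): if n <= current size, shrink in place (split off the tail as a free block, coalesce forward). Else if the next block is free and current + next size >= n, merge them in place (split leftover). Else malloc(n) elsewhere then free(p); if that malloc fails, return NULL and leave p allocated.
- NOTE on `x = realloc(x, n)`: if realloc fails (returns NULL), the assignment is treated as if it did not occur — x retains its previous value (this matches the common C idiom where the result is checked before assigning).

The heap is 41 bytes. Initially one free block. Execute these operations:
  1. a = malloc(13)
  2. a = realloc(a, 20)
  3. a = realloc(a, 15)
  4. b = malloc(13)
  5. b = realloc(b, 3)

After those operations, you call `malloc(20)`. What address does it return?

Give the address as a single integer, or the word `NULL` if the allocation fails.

Op 1: a = malloc(13) -> a = 0; heap: [0-12 ALLOC][13-40 FREE]
Op 2: a = realloc(a, 20) -> a = 0; heap: [0-19 ALLOC][20-40 FREE]
Op 3: a = realloc(a, 15) -> a = 0; heap: [0-14 ALLOC][15-40 FREE]
Op 4: b = malloc(13) -> b = 15; heap: [0-14 ALLOC][15-27 ALLOC][28-40 FREE]
Op 5: b = realloc(b, 3) -> b = 15; heap: [0-14 ALLOC][15-17 ALLOC][18-40 FREE]
malloc(20): first-fit scan over [0-14 ALLOC][15-17 ALLOC][18-40 FREE] -> 18

Answer: 18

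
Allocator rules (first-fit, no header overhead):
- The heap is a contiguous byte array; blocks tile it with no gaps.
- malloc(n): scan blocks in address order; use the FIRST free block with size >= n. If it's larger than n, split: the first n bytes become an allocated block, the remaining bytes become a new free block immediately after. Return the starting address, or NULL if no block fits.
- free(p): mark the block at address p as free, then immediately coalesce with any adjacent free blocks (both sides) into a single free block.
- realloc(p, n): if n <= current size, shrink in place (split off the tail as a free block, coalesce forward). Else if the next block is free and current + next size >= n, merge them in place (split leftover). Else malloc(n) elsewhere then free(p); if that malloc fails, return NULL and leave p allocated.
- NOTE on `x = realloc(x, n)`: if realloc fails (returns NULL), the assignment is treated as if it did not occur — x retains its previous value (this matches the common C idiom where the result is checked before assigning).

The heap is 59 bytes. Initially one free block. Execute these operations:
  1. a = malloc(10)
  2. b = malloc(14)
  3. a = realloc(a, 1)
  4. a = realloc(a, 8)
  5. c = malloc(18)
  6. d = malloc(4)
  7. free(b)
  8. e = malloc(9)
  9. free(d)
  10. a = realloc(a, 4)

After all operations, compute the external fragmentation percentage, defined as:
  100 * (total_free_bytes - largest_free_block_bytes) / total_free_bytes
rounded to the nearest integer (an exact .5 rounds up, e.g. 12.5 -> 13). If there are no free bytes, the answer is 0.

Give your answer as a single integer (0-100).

Op 1: a = malloc(10) -> a = 0; heap: [0-9 ALLOC][10-58 FREE]
Op 2: b = malloc(14) -> b = 10; heap: [0-9 ALLOC][10-23 ALLOC][24-58 FREE]
Op 3: a = realloc(a, 1) -> a = 0; heap: [0-0 ALLOC][1-9 FREE][10-23 ALLOC][24-58 FREE]
Op 4: a = realloc(a, 8) -> a = 0; heap: [0-7 ALLOC][8-9 FREE][10-23 ALLOC][24-58 FREE]
Op 5: c = malloc(18) -> c = 24; heap: [0-7 ALLOC][8-9 FREE][10-23 ALLOC][24-41 ALLOC][42-58 FREE]
Op 6: d = malloc(4) -> d = 42; heap: [0-7 ALLOC][8-9 FREE][10-23 ALLOC][24-41 ALLOC][42-45 ALLOC][46-58 FREE]
Op 7: free(b) -> (freed b); heap: [0-7 ALLOC][8-23 FREE][24-41 ALLOC][42-45 ALLOC][46-58 FREE]
Op 8: e = malloc(9) -> e = 8; heap: [0-7 ALLOC][8-16 ALLOC][17-23 FREE][24-41 ALLOC][42-45 ALLOC][46-58 FREE]
Op 9: free(d) -> (freed d); heap: [0-7 ALLOC][8-16 ALLOC][17-23 FREE][24-41 ALLOC][42-58 FREE]
Op 10: a = realloc(a, 4) -> a = 0; heap: [0-3 ALLOC][4-7 FREE][8-16 ALLOC][17-23 FREE][24-41 ALLOC][42-58 FREE]
Free blocks: [4 7 17] total_free=28 largest=17 -> 100*(28-17)/28 = 1100/28 ≈ 39.286 -> rounds to 39

Answer: 39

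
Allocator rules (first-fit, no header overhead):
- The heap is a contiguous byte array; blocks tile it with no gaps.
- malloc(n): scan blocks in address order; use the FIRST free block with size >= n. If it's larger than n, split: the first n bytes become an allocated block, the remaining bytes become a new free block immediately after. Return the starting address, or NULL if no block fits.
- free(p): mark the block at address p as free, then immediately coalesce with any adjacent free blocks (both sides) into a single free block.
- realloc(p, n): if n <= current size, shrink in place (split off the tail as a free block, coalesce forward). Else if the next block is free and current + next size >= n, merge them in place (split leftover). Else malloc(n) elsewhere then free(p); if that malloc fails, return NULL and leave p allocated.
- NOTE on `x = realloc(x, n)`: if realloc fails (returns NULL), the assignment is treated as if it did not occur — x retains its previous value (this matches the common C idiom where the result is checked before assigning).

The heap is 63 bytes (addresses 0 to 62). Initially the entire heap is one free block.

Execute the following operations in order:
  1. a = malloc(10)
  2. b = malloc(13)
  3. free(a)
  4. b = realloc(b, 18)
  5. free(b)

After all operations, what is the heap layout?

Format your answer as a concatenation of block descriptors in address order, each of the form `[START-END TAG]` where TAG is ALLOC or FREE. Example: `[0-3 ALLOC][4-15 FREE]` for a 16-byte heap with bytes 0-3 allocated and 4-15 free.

Op 1: a = malloc(10) -> a = 0; heap: [0-9 ALLOC][10-62 FREE]
Op 2: b = malloc(13) -> b = 10; heap: [0-9 ALLOC][10-22 ALLOC][23-62 FREE]
Op 3: free(a) -> (freed a); heap: [0-9 FREE][10-22 ALLOC][23-62 FREE]
Op 4: b = realloc(b, 18) -> b = 10; heap: [0-9 FREE][10-27 ALLOC][28-62 FREE]
Op 5: free(b) -> (freed b); heap: [0-62 FREE]

Answer: [0-62 FREE]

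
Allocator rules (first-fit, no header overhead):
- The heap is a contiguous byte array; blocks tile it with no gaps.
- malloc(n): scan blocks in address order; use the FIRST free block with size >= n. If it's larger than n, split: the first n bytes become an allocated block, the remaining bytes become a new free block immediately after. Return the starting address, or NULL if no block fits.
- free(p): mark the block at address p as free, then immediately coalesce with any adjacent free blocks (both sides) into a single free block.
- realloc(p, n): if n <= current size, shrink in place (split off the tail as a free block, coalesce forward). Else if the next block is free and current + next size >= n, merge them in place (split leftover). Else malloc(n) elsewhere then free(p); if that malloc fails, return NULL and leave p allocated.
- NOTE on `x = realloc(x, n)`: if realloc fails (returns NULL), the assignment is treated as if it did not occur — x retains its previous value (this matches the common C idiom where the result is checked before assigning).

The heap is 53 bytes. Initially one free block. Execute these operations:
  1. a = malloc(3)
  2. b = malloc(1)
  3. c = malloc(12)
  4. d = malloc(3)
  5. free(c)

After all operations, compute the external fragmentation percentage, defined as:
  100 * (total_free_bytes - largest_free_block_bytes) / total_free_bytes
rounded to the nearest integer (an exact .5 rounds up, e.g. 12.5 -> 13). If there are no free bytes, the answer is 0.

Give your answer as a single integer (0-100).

Answer: 26

Derivation:
Op 1: a = malloc(3) -> a = 0; heap: [0-2 ALLOC][3-52 FREE]
Op 2: b = malloc(1) -> b = 3; heap: [0-2 ALLOC][3-3 ALLOC][4-52 FREE]
Op 3: c = malloc(12) -> c = 4; heap: [0-2 ALLOC][3-3 ALLOC][4-15 ALLOC][16-52 FREE]
Op 4: d = malloc(3) -> d = 16; heap: [0-2 ALLOC][3-3 ALLOC][4-15 ALLOC][16-18 ALLOC][19-52 FREE]
Op 5: free(c) -> (freed c); heap: [0-2 ALLOC][3-3 ALLOC][4-15 FREE][16-18 ALLOC][19-52 FREE]
Free blocks: [12 34] total_free=46 largest=34 -> 100*(46-34)/46 = 1200/46 ≈ 26.087 -> rounds to 26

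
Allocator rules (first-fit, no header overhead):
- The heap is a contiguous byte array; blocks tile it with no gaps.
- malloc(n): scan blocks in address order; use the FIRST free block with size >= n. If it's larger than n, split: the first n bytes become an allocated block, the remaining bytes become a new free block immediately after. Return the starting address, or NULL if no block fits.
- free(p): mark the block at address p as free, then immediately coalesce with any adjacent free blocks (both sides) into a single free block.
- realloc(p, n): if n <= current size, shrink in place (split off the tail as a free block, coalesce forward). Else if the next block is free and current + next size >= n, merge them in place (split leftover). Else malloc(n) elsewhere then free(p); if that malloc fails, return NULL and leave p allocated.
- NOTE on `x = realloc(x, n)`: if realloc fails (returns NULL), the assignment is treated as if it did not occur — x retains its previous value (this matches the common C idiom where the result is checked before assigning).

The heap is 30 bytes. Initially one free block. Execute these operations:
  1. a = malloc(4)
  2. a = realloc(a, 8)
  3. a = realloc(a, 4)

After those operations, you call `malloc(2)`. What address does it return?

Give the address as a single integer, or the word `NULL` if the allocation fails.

Answer: 4

Derivation:
Op 1: a = malloc(4) -> a = 0; heap: [0-3 ALLOC][4-29 FREE]
Op 2: a = realloc(a, 8) -> a = 0; heap: [0-7 ALLOC][8-29 FREE]
Op 3: a = realloc(a, 4) -> a = 0; heap: [0-3 ALLOC][4-29 FREE]
malloc(2): first-fit scan over [0-3 ALLOC][4-29 FREE] -> 4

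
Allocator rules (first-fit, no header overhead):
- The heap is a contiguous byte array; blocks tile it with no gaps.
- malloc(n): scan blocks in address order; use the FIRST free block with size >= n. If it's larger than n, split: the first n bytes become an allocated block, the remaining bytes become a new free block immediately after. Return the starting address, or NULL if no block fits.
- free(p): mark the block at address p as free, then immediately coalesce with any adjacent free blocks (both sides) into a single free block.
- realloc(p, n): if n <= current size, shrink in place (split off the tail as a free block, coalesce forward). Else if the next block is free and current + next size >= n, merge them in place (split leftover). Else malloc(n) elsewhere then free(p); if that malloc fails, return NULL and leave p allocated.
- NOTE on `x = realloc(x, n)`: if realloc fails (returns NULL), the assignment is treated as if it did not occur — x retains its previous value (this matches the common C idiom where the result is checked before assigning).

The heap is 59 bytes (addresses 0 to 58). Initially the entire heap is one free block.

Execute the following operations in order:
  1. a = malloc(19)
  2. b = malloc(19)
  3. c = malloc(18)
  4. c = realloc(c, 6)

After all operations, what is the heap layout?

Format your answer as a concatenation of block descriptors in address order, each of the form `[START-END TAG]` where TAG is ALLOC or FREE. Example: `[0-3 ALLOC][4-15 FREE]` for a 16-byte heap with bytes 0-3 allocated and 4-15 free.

Op 1: a = malloc(19) -> a = 0; heap: [0-18 ALLOC][19-58 FREE]
Op 2: b = malloc(19) -> b = 19; heap: [0-18 ALLOC][19-37 ALLOC][38-58 FREE]
Op 3: c = malloc(18) -> c = 38; heap: [0-18 ALLOC][19-37 ALLOC][38-55 ALLOC][56-58 FREE]
Op 4: c = realloc(c, 6) -> c = 38; heap: [0-18 ALLOC][19-37 ALLOC][38-43 ALLOC][44-58 FREE]

Answer: [0-18 ALLOC][19-37 ALLOC][38-43 ALLOC][44-58 FREE]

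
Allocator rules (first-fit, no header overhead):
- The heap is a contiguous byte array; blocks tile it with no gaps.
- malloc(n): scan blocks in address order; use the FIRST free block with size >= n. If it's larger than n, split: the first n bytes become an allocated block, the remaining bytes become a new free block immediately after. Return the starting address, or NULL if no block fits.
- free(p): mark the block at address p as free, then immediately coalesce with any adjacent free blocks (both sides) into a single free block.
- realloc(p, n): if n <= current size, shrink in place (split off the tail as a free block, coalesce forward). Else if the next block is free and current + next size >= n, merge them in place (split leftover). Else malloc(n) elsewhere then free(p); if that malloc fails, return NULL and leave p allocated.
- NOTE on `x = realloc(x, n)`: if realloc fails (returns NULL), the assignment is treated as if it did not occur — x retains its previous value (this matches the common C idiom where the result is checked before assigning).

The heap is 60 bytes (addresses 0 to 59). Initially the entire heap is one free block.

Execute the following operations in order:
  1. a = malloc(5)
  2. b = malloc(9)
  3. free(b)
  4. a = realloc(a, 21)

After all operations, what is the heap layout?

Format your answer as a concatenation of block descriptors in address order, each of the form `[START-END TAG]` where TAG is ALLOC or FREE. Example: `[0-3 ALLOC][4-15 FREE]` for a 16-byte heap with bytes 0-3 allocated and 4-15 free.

Answer: [0-20 ALLOC][21-59 FREE]

Derivation:
Op 1: a = malloc(5) -> a = 0; heap: [0-4 ALLOC][5-59 FREE]
Op 2: b = malloc(9) -> b = 5; heap: [0-4 ALLOC][5-13 ALLOC][14-59 FREE]
Op 3: free(b) -> (freed b); heap: [0-4 ALLOC][5-59 FREE]
Op 4: a = realloc(a, 21) -> a = 0; heap: [0-20 ALLOC][21-59 FREE]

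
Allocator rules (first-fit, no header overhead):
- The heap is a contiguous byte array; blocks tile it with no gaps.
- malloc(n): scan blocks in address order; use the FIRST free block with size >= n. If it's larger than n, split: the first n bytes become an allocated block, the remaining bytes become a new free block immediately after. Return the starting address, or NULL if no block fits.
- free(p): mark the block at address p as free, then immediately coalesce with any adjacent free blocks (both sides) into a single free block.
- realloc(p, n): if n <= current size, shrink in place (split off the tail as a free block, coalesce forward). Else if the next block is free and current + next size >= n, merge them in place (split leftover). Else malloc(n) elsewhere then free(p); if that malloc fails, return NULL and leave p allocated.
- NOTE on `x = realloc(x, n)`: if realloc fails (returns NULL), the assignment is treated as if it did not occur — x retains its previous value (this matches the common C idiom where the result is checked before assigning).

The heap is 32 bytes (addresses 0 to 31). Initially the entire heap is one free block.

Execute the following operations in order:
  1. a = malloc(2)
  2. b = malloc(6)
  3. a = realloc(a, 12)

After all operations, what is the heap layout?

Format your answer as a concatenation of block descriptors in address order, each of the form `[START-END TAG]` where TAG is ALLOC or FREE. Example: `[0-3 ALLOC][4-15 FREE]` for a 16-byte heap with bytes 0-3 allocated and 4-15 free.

Op 1: a = malloc(2) -> a = 0; heap: [0-1 ALLOC][2-31 FREE]
Op 2: b = malloc(6) -> b = 2; heap: [0-1 ALLOC][2-7 ALLOC][8-31 FREE]
Op 3: a = realloc(a, 12) -> a = 8; heap: [0-1 FREE][2-7 ALLOC][8-19 ALLOC][20-31 FREE]

Answer: [0-1 FREE][2-7 ALLOC][8-19 ALLOC][20-31 FREE]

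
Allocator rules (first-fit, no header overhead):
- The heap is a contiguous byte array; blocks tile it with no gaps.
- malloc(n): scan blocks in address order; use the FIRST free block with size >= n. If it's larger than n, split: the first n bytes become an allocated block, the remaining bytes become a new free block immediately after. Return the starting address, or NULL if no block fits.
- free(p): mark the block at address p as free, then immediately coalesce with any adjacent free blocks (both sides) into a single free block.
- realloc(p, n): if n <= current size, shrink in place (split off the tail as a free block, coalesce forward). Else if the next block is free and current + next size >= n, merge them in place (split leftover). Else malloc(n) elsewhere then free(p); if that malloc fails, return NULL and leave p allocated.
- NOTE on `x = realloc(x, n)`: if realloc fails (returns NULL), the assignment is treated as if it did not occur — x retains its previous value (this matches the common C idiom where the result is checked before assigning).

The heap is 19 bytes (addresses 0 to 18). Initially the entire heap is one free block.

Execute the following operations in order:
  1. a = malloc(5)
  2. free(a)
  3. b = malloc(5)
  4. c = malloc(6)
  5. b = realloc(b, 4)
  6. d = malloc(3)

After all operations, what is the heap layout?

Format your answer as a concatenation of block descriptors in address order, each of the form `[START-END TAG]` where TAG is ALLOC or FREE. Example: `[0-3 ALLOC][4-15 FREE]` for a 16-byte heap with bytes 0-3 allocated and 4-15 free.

Op 1: a = malloc(5) -> a = 0; heap: [0-4 ALLOC][5-18 FREE]
Op 2: free(a) -> (freed a); heap: [0-18 FREE]
Op 3: b = malloc(5) -> b = 0; heap: [0-4 ALLOC][5-18 FREE]
Op 4: c = malloc(6) -> c = 5; heap: [0-4 ALLOC][5-10 ALLOC][11-18 FREE]
Op 5: b = realloc(b, 4) -> b = 0; heap: [0-3 ALLOC][4-4 FREE][5-10 ALLOC][11-18 FREE]
Op 6: d = malloc(3) -> d = 11; heap: [0-3 ALLOC][4-4 FREE][5-10 ALLOC][11-13 ALLOC][14-18 FREE]

Answer: [0-3 ALLOC][4-4 FREE][5-10 ALLOC][11-13 ALLOC][14-18 FREE]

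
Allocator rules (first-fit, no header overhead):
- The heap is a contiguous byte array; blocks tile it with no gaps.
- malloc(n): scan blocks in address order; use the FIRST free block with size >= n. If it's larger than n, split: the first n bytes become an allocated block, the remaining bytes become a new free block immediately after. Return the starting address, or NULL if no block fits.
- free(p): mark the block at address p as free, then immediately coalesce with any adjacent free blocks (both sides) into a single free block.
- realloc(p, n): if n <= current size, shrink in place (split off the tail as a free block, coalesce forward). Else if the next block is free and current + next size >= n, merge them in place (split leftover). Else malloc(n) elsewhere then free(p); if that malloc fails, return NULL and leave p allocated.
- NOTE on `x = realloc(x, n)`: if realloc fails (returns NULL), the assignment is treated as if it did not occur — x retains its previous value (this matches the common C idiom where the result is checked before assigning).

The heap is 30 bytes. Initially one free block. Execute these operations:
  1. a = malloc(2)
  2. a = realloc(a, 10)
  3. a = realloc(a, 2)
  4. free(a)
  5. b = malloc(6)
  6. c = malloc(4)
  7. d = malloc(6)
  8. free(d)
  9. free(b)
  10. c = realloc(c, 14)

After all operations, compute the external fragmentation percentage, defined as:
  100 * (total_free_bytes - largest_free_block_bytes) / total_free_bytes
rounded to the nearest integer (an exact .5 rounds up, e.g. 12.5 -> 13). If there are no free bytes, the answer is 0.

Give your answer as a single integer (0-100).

Answer: 38

Derivation:
Op 1: a = malloc(2) -> a = 0; heap: [0-1 ALLOC][2-29 FREE]
Op 2: a = realloc(a, 10) -> a = 0; heap: [0-9 ALLOC][10-29 FREE]
Op 3: a = realloc(a, 2) -> a = 0; heap: [0-1 ALLOC][2-29 FREE]
Op 4: free(a) -> (freed a); heap: [0-29 FREE]
Op 5: b = malloc(6) -> b = 0; heap: [0-5 ALLOC][6-29 FREE]
Op 6: c = malloc(4) -> c = 6; heap: [0-5 ALLOC][6-9 ALLOC][10-29 FREE]
Op 7: d = malloc(6) -> d = 10; heap: [0-5 ALLOC][6-9 ALLOC][10-15 ALLOC][16-29 FREE]
Op 8: free(d) -> (freed d); heap: [0-5 ALLOC][6-9 ALLOC][10-29 FREE]
Op 9: free(b) -> (freed b); heap: [0-5 FREE][6-9 ALLOC][10-29 FREE]
Op 10: c = realloc(c, 14) -> c = 6; heap: [0-5 FREE][6-19 ALLOC][20-29 FREE]
Free blocks: [6 10] total_free=16 largest=10 -> 100*(16-10)/16 = 600/16 = 37.5 -> rounds to 38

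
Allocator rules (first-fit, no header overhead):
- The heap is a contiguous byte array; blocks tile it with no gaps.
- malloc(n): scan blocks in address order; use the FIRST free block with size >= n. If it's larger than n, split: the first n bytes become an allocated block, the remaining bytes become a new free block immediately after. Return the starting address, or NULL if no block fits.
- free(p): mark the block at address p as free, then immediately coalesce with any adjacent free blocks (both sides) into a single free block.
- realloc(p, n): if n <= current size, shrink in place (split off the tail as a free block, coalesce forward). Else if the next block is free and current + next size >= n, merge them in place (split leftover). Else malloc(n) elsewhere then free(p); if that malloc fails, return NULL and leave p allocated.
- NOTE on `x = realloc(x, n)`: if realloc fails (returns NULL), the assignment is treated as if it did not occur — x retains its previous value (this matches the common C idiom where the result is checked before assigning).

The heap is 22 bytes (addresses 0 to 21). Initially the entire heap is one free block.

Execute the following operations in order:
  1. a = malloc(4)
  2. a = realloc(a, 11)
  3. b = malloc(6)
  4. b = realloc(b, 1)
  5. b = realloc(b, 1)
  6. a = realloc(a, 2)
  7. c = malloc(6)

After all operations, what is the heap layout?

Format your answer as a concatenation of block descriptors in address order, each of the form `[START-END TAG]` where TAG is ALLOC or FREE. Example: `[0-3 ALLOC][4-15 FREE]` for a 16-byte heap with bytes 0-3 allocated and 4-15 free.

Op 1: a = malloc(4) -> a = 0; heap: [0-3 ALLOC][4-21 FREE]
Op 2: a = realloc(a, 11) -> a = 0; heap: [0-10 ALLOC][11-21 FREE]
Op 3: b = malloc(6) -> b = 11; heap: [0-10 ALLOC][11-16 ALLOC][17-21 FREE]
Op 4: b = realloc(b, 1) -> b = 11; heap: [0-10 ALLOC][11-11 ALLOC][12-21 FREE]
Op 5: b = realloc(b, 1) -> b = 11; heap: [0-10 ALLOC][11-11 ALLOC][12-21 FREE]
Op 6: a = realloc(a, 2) -> a = 0; heap: [0-1 ALLOC][2-10 FREE][11-11 ALLOC][12-21 FREE]
Op 7: c = malloc(6) -> c = 2; heap: [0-1 ALLOC][2-7 ALLOC][8-10 FREE][11-11 ALLOC][12-21 FREE]

Answer: [0-1 ALLOC][2-7 ALLOC][8-10 FREE][11-11 ALLOC][12-21 FREE]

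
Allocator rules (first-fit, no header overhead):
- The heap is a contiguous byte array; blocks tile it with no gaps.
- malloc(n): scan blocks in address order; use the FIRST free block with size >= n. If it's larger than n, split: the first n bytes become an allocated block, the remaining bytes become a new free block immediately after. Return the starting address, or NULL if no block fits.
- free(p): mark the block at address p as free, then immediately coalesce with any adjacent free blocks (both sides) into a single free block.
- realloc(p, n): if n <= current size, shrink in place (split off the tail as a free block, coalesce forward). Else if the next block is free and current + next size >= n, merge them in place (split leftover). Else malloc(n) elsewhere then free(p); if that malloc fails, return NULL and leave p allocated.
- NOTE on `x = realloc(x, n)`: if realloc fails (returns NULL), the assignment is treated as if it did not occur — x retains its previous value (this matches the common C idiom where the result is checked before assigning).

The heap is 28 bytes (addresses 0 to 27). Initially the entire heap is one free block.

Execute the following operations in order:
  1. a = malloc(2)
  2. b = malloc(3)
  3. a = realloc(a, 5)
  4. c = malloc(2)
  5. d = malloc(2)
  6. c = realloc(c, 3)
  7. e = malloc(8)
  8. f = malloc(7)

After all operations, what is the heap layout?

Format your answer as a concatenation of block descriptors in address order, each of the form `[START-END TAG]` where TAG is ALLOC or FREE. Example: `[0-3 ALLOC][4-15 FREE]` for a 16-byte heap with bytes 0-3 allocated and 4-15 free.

Op 1: a = malloc(2) -> a = 0; heap: [0-1 ALLOC][2-27 FREE]
Op 2: b = malloc(3) -> b = 2; heap: [0-1 ALLOC][2-4 ALLOC][5-27 FREE]
Op 3: a = realloc(a, 5) -> a = 5; heap: [0-1 FREE][2-4 ALLOC][5-9 ALLOC][10-27 FREE]
Op 4: c = malloc(2) -> c = 0; heap: [0-1 ALLOC][2-4 ALLOC][5-9 ALLOC][10-27 FREE]
Op 5: d = malloc(2) -> d = 10; heap: [0-1 ALLOC][2-4 ALLOC][5-9 ALLOC][10-11 ALLOC][12-27 FREE]
Op 6: c = realloc(c, 3) -> c = 12; heap: [0-1 FREE][2-4 ALLOC][5-9 ALLOC][10-11 ALLOC][12-14 ALLOC][15-27 FREE]
Op 7: e = malloc(8) -> e = 15; heap: [0-1 FREE][2-4 ALLOC][5-9 ALLOC][10-11 ALLOC][12-14 ALLOC][15-22 ALLOC][23-27 FREE]
Op 8: f = malloc(7) -> f = NULL; heap: [0-1 FREE][2-4 ALLOC][5-9 ALLOC][10-11 ALLOC][12-14 ALLOC][15-22 ALLOC][23-27 FREE]

Answer: [0-1 FREE][2-4 ALLOC][5-9 ALLOC][10-11 ALLOC][12-14 ALLOC][15-22 ALLOC][23-27 FREE]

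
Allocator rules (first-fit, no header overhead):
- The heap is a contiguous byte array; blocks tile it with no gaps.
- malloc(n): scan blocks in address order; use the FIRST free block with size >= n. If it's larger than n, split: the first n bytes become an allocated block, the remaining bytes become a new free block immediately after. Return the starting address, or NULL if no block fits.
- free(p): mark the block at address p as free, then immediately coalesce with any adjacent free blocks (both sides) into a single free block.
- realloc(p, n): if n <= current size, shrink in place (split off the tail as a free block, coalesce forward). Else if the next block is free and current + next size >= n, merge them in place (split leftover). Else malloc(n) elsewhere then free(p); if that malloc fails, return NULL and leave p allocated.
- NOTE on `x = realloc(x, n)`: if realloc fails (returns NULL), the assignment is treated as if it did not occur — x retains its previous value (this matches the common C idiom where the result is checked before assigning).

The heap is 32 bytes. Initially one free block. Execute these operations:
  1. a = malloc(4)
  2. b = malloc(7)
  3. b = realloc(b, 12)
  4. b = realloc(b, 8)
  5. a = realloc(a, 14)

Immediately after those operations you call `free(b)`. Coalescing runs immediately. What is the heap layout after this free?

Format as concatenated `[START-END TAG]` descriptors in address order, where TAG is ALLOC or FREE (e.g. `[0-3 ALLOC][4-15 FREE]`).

Answer: [0-11 FREE][12-25 ALLOC][26-31 FREE]

Derivation:
Op 1: a = malloc(4) -> a = 0; heap: [0-3 ALLOC][4-31 FREE]
Op 2: b = malloc(7) -> b = 4; heap: [0-3 ALLOC][4-10 ALLOC][11-31 FREE]
Op 3: b = realloc(b, 12) -> b = 4; heap: [0-3 ALLOC][4-15 ALLOC][16-31 FREE]
Op 4: b = realloc(b, 8) -> b = 4; heap: [0-3 ALLOC][4-11 ALLOC][12-31 FREE]
Op 5: a = realloc(a, 14) -> a = 12; heap: [0-3 FREE][4-11 ALLOC][12-25 ALLOC][26-31 FREE]
free(b): b = 4 -> block [4-11 ALLOC]; mark free, coalesce with adjacent free neighbors -> [0-11 FREE][12-25 ALLOC][26-31 FREE]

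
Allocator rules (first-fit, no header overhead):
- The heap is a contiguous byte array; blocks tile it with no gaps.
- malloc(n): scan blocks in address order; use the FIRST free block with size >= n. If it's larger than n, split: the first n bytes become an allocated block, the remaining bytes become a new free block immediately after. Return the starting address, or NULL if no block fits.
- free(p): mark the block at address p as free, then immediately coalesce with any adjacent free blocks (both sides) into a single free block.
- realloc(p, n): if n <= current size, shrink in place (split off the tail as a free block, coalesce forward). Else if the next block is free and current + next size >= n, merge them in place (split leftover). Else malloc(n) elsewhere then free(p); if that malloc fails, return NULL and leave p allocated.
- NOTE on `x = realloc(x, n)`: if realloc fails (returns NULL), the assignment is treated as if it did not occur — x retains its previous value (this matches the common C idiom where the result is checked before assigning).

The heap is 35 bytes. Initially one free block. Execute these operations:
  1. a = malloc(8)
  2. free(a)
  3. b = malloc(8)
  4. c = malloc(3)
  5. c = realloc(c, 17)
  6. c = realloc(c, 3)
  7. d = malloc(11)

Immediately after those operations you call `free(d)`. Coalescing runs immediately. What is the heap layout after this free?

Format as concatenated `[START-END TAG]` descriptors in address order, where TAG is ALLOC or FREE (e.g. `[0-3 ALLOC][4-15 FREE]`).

Op 1: a = malloc(8) -> a = 0; heap: [0-7 ALLOC][8-34 FREE]
Op 2: free(a) -> (freed a); heap: [0-34 FREE]
Op 3: b = malloc(8) -> b = 0; heap: [0-7 ALLOC][8-34 FREE]
Op 4: c = malloc(3) -> c = 8; heap: [0-7 ALLOC][8-10 ALLOC][11-34 FREE]
Op 5: c = realloc(c, 17) -> c = 8; heap: [0-7 ALLOC][8-24 ALLOC][25-34 FREE]
Op 6: c = realloc(c, 3) -> c = 8; heap: [0-7 ALLOC][8-10 ALLOC][11-34 FREE]
Op 7: d = malloc(11) -> d = 11; heap: [0-7 ALLOC][8-10 ALLOC][11-21 ALLOC][22-34 FREE]
free(d): d = 11 -> block [11-21 ALLOC]; mark free, coalesce with adjacent free neighbors -> [0-7 ALLOC][8-10 ALLOC][11-34 FREE]

Answer: [0-7 ALLOC][8-10 ALLOC][11-34 FREE]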